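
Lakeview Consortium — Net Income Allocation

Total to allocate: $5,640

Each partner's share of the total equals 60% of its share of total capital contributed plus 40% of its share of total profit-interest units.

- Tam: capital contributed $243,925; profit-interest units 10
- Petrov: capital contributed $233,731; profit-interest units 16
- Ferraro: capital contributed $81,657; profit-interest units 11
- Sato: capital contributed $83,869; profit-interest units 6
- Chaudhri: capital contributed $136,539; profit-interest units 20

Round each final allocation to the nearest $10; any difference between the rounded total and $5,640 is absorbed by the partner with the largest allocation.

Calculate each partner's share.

Capital contributed total 779,721; profit-interest units total 63.
Combined weights (60% capital contributed + 40% profit-interest units): Tam 0.2512; Petrov 0.2814; Ferraro 0.1327; Sato 0.1026; Chaudhri 0.2321.
Raw shares: Tam 1,416.73; Petrov 1,587.35; Ferraro 748.30; Sato 578.85; Chaudhri 1,308.77.
After rounding ($10): Tam $1,420; Petrov $1,590; Ferraro $750; Sato $580; Chaudhri $1,310. Sum = $5,650.
Difference $5,640 − $5,650 = −$10 applied to largest allocation (Petrov): Petrov becomes $1,580.

Tam: $1,420 · Petrov: $1,580 · Ferraro: $750 · Sato: $580 · Chaudhri: $1,310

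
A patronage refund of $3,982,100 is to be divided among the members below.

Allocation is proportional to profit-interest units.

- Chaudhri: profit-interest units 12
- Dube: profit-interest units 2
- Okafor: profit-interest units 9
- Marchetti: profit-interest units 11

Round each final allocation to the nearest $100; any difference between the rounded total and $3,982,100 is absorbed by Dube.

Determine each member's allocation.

Chaudhri: $1,405,400 | Dube: $234,300 | Okafor: $1,054,100 | Marchetti: $1,288,300

Total profit-interest units = 34.
Unrounded shares: Chaudhri 12/34 × $3,982,100 = 1,405,447.06; Dube 2/34 × $3,982,100 = 234,241.18; Okafor 9/34 × $3,982,100 = 1,054,085.29; Marchetti 11/34 × $3,982,100 = 1,288,326.47.
Rounded to nearest $100: Chaudhri $1,405,400; Dube $234,200; Okafor $1,054,100; Marchetti $1,288,300. Sum = $3,982,000.
Difference $3,982,100 − $3,982,000 = +$100 applied to Dube: Dube becomes $234,300.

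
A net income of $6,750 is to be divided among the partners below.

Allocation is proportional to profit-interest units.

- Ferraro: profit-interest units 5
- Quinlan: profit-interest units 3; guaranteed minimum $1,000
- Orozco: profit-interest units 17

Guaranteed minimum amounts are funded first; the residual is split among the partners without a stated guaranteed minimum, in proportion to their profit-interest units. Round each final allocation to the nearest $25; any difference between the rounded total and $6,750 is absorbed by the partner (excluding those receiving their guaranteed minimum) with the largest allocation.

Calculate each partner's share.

Fund the minimums — Quinlan $1,000. Balance $5,750.
Balance split over remaining profit-interest units 22: Ferraro 1,306.82 → $1,300; Orozco 4,443.18 → $4,450.

Ferraro: $1,300 | Quinlan: $1,000 | Orozco: $4,450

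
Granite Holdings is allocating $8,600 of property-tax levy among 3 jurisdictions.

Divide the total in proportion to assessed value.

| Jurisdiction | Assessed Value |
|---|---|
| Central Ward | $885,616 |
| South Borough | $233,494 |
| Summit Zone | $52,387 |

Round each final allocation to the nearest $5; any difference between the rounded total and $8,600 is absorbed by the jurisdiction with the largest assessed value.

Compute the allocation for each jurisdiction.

Combined assessed value = 885,616 + 233,494 + 52,387 = 1,171,497.
Pro-rata amounts: Central Ward 6,501.34; South Borough 1,714.09; Summit Zone 384.57.
At nearest $5: Central Ward $6,500; South Borough $1,715; Summit Zone $385. Sum = $8,600.
Sum already equals the total — no adjustment.

Central Ward: $6,500 · South Borough: $1,715 · Summit Zone: $385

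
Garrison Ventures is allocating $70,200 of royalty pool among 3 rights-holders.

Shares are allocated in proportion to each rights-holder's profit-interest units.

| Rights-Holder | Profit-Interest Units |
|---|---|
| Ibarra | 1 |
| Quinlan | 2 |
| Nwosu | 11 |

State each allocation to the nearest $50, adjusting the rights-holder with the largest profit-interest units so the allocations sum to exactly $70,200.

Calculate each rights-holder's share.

Profit-interest units total: 1 + 2 + 11 = 14.
Raw shares: Ibarra 5,014.29; Quinlan 10,028.57; Nwosu 55,157.14.
At nearest $50: Ibarra $5,000; Quinlan $10,050; Nwosu $55,150. Sum = $70,200.
No rounding difference to absorb.

Ibarra: $5,000 | Quinlan: $10,050 | Nwosu: $55,150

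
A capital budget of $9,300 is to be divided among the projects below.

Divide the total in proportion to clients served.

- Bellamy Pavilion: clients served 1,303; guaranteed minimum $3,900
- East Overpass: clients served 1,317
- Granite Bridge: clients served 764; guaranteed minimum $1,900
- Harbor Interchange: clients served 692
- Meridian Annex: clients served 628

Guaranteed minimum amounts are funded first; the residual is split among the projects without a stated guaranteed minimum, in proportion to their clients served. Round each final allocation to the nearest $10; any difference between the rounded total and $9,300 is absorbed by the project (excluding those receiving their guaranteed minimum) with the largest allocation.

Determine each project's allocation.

Minimums first: Bellamy Pavilion $3,900; Granite Bridge $1,900. Residual $3,500.
Residual split over remaining clients served 2,637: East Overpass 1,748.01 → $1,750; Harbor Interchange 918.47 → $920; Meridian Annex 833.52 → $830.

Bellamy Pavilion: $3,900 | East Overpass: $1,750 | Granite Bridge: $1,900 | Harbor Interchange: $920 | Meridian Annex: $830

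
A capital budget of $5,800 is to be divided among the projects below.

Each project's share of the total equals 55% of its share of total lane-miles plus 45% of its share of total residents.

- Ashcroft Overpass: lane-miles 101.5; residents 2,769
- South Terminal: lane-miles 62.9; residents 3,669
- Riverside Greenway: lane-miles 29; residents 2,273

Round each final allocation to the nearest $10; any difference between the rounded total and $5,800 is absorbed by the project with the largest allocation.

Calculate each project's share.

Ashcroft Overpass: $2,500 | South Terminal: $2,140 | Riverside Greenway: $1,160

Lane-miles total 193.4; residents total 8,711.
Blended shares (55% lane-miles + 45% residents): Ashcroft Overpass 0.4317; South Terminal 0.3684; Riverside Greenway 0.1999.
Raw shares: Ashcroft Overpass 2,503.82; South Terminal 2,136.80; Riverside Greenway 1,159.37.
Rounded to nearest $10: Ashcroft Overpass $2,500; South Terminal $2,140; Riverside Greenway $1,160. Sum = $5,800.
Rounded total matches; no reconciliation needed.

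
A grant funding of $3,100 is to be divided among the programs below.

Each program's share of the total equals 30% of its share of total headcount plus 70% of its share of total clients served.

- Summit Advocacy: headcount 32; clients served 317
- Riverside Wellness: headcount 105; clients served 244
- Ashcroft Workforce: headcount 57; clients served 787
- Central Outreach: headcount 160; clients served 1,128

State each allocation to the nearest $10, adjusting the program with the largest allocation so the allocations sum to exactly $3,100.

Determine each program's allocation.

Summit Advocacy: $360 · Riverside Wellness: $490 · Ashcroft Workforce: $840 · Central Outreach: $1,410

Headcount total 354; clients served total 2,476.
Combined weights (30% headcount + 70% clients served): Summit Advocacy 0.1167; Riverside Wellness 0.1580; Ashcroft Workforce 0.2708; Central Outreach 0.4545.
Proportional shares: Summit Advocacy 361.89; Riverside Wellness 489.69; Ashcroft Workforce 839.48; Central Outreach 1,408.93.
After rounding ($10): Summit Advocacy $360; Riverside Wellness $490; Ashcroft Workforce $840; Central Outreach $1,410. Sum = $3,100.
Rounded total matches; no reconciliation needed.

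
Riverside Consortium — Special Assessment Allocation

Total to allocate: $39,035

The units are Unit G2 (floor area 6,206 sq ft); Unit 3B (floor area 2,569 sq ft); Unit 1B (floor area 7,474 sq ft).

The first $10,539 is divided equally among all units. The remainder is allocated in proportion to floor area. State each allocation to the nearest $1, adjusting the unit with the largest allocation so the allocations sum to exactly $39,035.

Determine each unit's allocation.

Unit G2: $14,397 | Unit 3B: $8,018 | Unit 1B: $16,620

First tranche $10,539 split equally: $3,513 each.
Remainder $28,496 by floor area (total 16,249): Unit G2 10,883.51 → $10,884; Unit 3B 4,505.28 → $4,505; Unit 1B 13,107.21 → $13,107.
Totals: Unit G2 $3,513 + $10,884 = $14,397; Unit 3B $3,513 + $4,505 = $8,018; Unit 1B $3,513 + $13,107 = $16,620.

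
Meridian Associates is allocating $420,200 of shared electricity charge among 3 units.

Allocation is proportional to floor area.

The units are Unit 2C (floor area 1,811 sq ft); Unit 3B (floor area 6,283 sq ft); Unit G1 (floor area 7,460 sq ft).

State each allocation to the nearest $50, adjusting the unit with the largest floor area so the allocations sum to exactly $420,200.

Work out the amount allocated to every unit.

Total floor area = 15,554.
Pro-rata amounts: Unit 2C 1,811/15,554 × $420,200 = 48,925.18; Unit 3B 6,283/15,554 × $420,200 = 169,738.76; Unit G1 7,460/15,554 × $420,200 = 201,536.07.
At nearest $50: Unit 2C $48,950; Unit 3B $169,750; Unit G1 $201,550. Sum = $420,250.
Difference $420,200 − $420,250 = −$50 applied to largest floor area (Unit G1): Unit G1 becomes $201,500.

Unit 2C: $48,950; Unit 3B: $169,750; Unit G1: $201,500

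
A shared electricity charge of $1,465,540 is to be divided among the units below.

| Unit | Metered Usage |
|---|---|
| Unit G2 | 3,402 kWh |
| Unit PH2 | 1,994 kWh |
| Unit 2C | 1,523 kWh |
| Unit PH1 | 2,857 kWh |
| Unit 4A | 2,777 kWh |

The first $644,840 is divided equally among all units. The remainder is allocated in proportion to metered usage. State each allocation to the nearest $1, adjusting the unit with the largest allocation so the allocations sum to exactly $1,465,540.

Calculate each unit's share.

Equal tier: $644,840 ÷ 5 = $128,968 apiece.
Remainder $820,700 by metered usage (total 12,553): Unit G2 222,418.66 → $222,419; Unit PH2 130,365.32 → $130,365; Unit 2C 99,571.90 → $99,572; Unit PH1 186,787.21 → $186,787; Unit 4A 181,556.91 → $181,557.
Totals: Unit G2 $128,968 + $222,419 = $351,387; Unit PH2 $128,968 + $130,365 = $259,333; Unit 2C $128,968 + $99,572 = $228,540; Unit PH1 $128,968 + $186,787 = $315,755; Unit 4A $128,968 + $181,557 = $310,525.

Unit G2: $351,387 | Unit PH2: $259,333 | Unit 2C: $228,540 | Unit PH1: $315,755 | Unit 4A: $310,525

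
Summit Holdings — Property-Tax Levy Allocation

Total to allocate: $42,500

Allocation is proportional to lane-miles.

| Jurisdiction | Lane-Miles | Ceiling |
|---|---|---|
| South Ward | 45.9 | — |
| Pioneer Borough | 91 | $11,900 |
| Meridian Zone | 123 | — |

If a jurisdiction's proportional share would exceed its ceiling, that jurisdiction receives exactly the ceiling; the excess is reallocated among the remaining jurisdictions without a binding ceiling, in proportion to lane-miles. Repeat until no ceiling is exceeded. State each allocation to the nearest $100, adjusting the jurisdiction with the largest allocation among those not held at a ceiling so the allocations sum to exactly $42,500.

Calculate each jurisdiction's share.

Total lane-miles = 259.9.
Proportional shares (ignoring caps): South Ward 7,505.77; Pioneer Borough 14,880.72; Meridian Zone 20,113.51.
Held at cap: Pioneer Borough ($11,900); residual $30,600 reallocated over remaining lane-miles 168.9.
Shares after redistribution: South Ward 8,315.81 → $8,300; Meridian Zone 22,284.19 → $22,300.

South Ward: $8,300 · Pioneer Borough: $11,900 · Meridian Zone: $22,300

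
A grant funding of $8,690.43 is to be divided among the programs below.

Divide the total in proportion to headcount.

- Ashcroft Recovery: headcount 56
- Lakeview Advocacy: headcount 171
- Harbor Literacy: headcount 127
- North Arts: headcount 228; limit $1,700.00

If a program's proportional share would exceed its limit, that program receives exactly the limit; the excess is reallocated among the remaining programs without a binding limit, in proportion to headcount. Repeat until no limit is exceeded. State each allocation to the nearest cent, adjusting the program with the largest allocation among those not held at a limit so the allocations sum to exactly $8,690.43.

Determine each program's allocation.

Ashcroft Recovery: $1,105.83 | Lakeview Advocacy: $3,376.73 | Harbor Literacy: $2,507.87 | North Arts: $1,700.00

Sum of headcount: 582.
Pro-rata shares before constraints: Ashcroft Recovery 836.1926; Lakeview Advocacy 2,553.3738; Harbor Literacy 1,896.3653; North Arts 3,404.4984.
Cap binds for North Arts ($1,700.00); remaining pool $6,990.43 reallocated over remaining headcount 354.
Remaining shares: Ashcroft Recovery 1,105.8307 → $1,105.83; Lakeview Advocacy 3,376.7331 → $3,376.73; Harbor Literacy 2,507.8661 → $2,507.87.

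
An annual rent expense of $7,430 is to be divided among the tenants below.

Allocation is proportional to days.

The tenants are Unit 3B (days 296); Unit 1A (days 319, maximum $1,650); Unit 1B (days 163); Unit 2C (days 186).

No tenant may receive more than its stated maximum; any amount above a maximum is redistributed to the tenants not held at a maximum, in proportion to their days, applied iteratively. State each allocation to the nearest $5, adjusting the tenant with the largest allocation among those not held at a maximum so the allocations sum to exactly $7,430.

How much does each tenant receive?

Days total: 964.
Proportional shares (ignoring caps): Unit 3B 2,281.41; Unit 1A 2,458.68; Unit 1B 1,256.32; Unit 2C 1,433.59.
Capped: Unit 1A ($1,650); remaining pool $5,780 reallocated over remaining days 645.
Remaining shares: Unit 3B 2,652.53 → $2,655; Unit 1B 1,460.68 → $1,460; Unit 2C 1,666.79 → $1,665.

Unit 3B: $2,655 · Unit 1A: $1,650 · Unit 1B: $1,460 · Unit 2C: $1,665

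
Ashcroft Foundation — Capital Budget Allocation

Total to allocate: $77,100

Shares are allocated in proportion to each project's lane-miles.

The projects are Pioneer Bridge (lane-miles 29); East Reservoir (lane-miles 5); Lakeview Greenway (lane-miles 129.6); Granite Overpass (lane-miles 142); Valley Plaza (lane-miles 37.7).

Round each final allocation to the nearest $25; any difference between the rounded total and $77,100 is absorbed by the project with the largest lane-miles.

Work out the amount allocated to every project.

Pioneer Bridge: $6,525 | East Reservoir: $1,125 | Lakeview Greenway: $29,100 | Granite Overpass: $31,875 | Valley Plaza: $8,475

Total lane-miles = 29 + 5 + 129.6 + 142 + 37.7 = 343.3.
Unrounded shares: Pioneer Bridge 6,512.96; East Reservoir 1,122.92; Lakeview Greenway 29,106.20; Granite Overpass 31,891.06; Valley Plaza 8,466.85.
Rounded to nearest $25: Pioneer Bridge $6,525; East Reservoir $1,125; Lakeview Greenway $29,100; Granite Overpass $31,900; Valley Plaza $8,475. Sum = $77,125.
Difference $77,100 − $77,125 = −$25 applied to largest lane-miles (Granite Overpass): Granite Overpass becomes $31,875.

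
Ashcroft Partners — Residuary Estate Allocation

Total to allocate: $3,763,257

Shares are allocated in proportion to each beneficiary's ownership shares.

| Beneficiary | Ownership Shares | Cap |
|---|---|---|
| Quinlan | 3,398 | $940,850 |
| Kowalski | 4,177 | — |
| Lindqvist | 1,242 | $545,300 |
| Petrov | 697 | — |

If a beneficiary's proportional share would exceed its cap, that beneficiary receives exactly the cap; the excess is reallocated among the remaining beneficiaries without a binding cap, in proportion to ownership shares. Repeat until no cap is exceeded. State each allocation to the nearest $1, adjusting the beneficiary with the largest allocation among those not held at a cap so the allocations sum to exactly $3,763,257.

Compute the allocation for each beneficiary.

Quinlan: $940,850 | Kowalski: $1,951,472 | Lindqvist: $545,300 | Petrov: $325,635

Sum of ownership shares: 9,514.
Unconstrained shares: Quinlan 1,344,076.86; Kowalski 1,652,209.85; Lindqvist 491,272.36; Petrov 275,697.93.
Cap binds for Quinlan ($940,850); balance $2,822,407 reallocated over remaining ownership shares 6,116.
Cap binds for Lindqvist ($545,300); balance $2,277,107 reallocated over remaining ownership shares 4,874.
Remaining shares: Kowalski 1,951,472.29 → $1,951,472; Petrov 325,634.71 → $325,635.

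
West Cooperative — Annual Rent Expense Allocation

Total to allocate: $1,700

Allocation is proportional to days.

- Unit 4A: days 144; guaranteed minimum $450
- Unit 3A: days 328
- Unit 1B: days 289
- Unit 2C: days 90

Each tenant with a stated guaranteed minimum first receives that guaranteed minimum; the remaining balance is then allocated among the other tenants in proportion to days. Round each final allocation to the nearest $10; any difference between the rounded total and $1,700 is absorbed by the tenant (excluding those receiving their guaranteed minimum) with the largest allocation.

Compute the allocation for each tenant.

Guaranteed amounts: Unit 4A $450. Residual $1,250.
Residual split over remaining days 707: Unit 3A 579.92 → $580; Unit 1B 510.96 → $510; Unit 2C 159.12 → $160.

Unit 4A: $450; Unit 3A: $580; Unit 1B: $510; Unit 2C: $160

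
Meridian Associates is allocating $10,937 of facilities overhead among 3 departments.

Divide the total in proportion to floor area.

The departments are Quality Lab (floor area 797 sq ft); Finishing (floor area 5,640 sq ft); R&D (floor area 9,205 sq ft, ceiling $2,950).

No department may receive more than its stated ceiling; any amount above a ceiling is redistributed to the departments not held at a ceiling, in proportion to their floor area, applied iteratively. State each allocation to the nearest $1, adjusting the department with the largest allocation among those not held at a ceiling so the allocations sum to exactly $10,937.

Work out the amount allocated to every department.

Sum of floor area: 15,642.
Unconstrained shares: Quality Lab 557.27; Finishing 3,943.53; R&D 6,436.20.
Held at cap: R&D ($2,950); residual $7,987 reallocated over remaining floor area 6,437.
Redistributed shares: Quality Lab 988.91 → $989; Finishing 6,998.09 → $6,998.

Quality Lab: $989 · Finishing: $6,998 · R&D: $2,950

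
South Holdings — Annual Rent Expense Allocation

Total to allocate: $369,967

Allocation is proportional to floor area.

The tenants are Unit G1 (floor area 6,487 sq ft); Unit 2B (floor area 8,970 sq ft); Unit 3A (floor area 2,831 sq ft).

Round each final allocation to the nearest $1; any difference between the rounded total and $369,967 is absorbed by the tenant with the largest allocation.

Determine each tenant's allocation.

Unit G1: $131,232; Unit 2B: $181,464; Unit 3A: $57,271

Total floor area = 18,288.
Proportional shares: Unit G1 6,487/18,288 × $369,967 = 131,232.28; Unit 2B 8,970/18,288 × $369,967 = 181,463.47; Unit 3A 2,831/18,288 × $369,967 = 57,271.25.
After rounding ($1): Unit G1 $131,232; Unit 2B $181,463; Unit 3A $57,271. Sum = $369,966.
Difference $369,967 − $369,966 = +$1 applied to largest allocation (Unit 2B): Unit 2B becomes $181,464.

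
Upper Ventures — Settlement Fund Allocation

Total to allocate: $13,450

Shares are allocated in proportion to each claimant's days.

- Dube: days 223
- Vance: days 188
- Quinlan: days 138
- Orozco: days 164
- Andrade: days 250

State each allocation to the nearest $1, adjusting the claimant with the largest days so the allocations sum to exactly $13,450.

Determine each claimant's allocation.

Combined days = 963.
Pro-rata amounts: Dube 223/963 × $13,450 = 3,114.59; Vance 188/963 × $13,450 = 2,625.75; Quinlan 138/963 × $13,450 = 1,927.41; Orozco 164/963 × $13,450 = 2,290.55; Andrade 250/963 × $13,450 = 3,491.69.
After rounding ($1): Dube $3,115; Vance $2,626; Quinlan $1,927; Orozco $2,291; Andrade $3,492. Sum = $13,451.
Difference $13,450 − $13,451 = −$1 applied to largest days (Andrade): Andrade becomes $3,491.

Dube: $3,115 · Vance: $2,626 · Quinlan: $1,927 · Orozco: $2,291 · Andrade: $3,491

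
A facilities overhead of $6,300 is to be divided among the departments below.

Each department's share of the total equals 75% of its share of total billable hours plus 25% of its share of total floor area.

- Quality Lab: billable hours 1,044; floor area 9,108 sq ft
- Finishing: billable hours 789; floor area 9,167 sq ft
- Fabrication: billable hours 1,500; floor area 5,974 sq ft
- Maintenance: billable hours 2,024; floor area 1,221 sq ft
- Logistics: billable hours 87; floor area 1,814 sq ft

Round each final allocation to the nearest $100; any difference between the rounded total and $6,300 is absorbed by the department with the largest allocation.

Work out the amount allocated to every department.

Quality Lab: $1,400 | Finishing: $1,200 | Fabrication: $1,600 | Maintenance: $1,900 | Logistics: $200

Billable hours total 5,444; floor area total 27,284.
Composite weights (75% billable hours + 25% floor area): Quality Lab 0.2273; Finishing 0.1927; Fabrication 0.2614; Maintenance 0.2900; Logistics 0.0286.
Pro-rata amounts: Quality Lab 1,431.89; Finishing 1,213.97; Fabrication 1,646.75; Maintenance 1,827.17; Logistics 180.22.
At nearest $100: Quality Lab $1,400; Finishing $1,200; Fabrication $1,600; Maintenance $1,800; Logistics $200. Sum = $6,200.
Difference $6,300 − $6,200 = +$100 applied to largest allocation (Maintenance): Maintenance becomes $1,900.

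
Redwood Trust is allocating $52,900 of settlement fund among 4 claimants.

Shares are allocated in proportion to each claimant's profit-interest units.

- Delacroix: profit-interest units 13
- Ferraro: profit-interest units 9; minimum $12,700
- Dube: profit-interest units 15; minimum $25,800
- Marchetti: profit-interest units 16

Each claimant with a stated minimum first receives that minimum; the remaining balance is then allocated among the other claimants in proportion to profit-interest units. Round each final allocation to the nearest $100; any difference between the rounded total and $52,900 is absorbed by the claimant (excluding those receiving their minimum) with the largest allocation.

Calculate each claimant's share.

Fund the minimums — Ferraro $12,700; Dube $25,800. Balance $14,400.
Balance split over remaining profit-interest units 29: Delacroix 6,455.17 → $6,500; Marchetti 7,944.83 → $7,900.

Delacroix: $6,500 · Ferraro: $12,700 · Dube: $25,800 · Marchetti: $7,900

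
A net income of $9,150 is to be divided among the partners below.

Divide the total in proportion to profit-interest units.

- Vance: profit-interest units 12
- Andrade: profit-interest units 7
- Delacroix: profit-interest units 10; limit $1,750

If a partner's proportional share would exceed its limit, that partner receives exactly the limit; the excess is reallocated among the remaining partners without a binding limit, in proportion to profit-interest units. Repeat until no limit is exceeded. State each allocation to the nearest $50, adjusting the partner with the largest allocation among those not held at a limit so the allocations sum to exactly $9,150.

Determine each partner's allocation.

Profit-interest units total: 29.
Unconstrained shares: Vance 3,786.21; Andrade 2,208.62; Delacroix 3,155.17.
Capped: Delacroix ($1,750); remaining pool $7,400 reallocated over remaining profit-interest units 19.
Shares after redistribution: Vance 4,673.68 → $4,650; Andrade 2,726.32 → $2,750.

Vance: $4,650 · Andrade: $2,750 · Delacroix: $1,750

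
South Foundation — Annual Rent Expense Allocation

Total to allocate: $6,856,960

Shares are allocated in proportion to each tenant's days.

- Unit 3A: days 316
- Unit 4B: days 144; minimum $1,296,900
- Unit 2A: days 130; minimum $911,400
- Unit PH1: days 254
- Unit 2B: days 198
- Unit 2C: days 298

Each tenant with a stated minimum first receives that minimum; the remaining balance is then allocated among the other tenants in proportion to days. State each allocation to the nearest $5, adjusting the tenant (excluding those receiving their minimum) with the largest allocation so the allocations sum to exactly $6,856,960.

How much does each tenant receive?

Minimums first: Unit 4B $1,296,900; Unit 2A $911,400. Residual $4,648,660.
Residual split over remaining days 1,066: Unit 3A 1,378,026.79 → $1,378,025; Unit PH1 1,107,654.45 → $1,107,655; Unit 2B 863,447.17 → $863,445; Unit 2C 1,299,531.59 → $1,299,530.
Rounding difference +$5 applied to Unit 3A → $1,378,030.

Unit 3A: $1,378,030 | Unit 4B: $1,296,900 | Unit 2A: $911,400 | Unit PH1: $1,107,655 | Unit 2B: $863,445 | Unit 2C: $1,299,530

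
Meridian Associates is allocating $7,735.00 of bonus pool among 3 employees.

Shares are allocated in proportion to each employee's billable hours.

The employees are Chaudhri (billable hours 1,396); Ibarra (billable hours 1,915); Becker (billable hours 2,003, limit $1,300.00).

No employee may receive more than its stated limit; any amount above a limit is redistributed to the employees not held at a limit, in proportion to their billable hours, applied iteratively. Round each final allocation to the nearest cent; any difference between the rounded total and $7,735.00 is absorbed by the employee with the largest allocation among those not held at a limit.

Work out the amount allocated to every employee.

Billable hours total: 5,314.
Pro-rata shares before constraints: Chaudhri 2,032.0023; Ibarra 2,787.4530; Becker 2,915.5448.
Cap binds for Becker ($1,300.00); remaining pool $6,435.00 reallocated over remaining billable hours 3,311.
Shares after redistribution: Chaudhri 2,713.1561 → $2,713.16; Ibarra 3,721.8439 → $3,721.84.

Chaudhri: $2,713.16 · Ibarra: $3,721.84 · Becker: $1,300.00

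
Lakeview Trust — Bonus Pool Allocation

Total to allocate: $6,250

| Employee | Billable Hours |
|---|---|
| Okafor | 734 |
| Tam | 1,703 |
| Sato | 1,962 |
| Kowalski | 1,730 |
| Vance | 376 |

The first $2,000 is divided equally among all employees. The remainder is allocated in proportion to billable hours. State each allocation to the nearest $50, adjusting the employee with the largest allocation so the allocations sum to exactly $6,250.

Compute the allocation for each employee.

Okafor: $900 | Tam: $1,500 | Sato: $1,650 | Kowalski: $1,550 | Vance: $650

First tranche $2,000 split equally: $400 each.
Remainder $4,250 by billable hours (total 6,505): Okafor 479.55 → $500; Tam 1,112.64 → $1,100; Sato 1,281.86 → $1,300; Kowalski 1,130.28 → $1,150; Vance 245.66 → $250.
Rounding difference −$50 on remainder applied to Sato.
Totals: Okafor $400 + $500 = $900; Tam $400 + $1,100 = $1,500; Sato $400 + $1,250 = $1,650; Kowalski $400 + $1,150 = $1,550; Vance $400 + $250 = $650.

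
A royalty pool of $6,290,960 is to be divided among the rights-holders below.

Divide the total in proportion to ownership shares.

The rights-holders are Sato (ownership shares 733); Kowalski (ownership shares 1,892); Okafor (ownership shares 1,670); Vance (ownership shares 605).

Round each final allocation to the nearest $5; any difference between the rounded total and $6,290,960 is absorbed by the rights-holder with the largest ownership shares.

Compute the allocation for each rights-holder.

Sato: $941,075; Kowalski: $2,429,085; Okafor: $2,144,060; Vance: $776,740

Total ownership shares = 4,900.
Pro-rata amounts: Sato 733/4,900 × $6,290,960 = 941,076.26; Kowalski 1,892/4,900 × $6,290,960 = 2,429,080.88; Okafor 1,670/4,900 × $6,290,960 = 2,144,061.88; Vance 605/4,900 × $6,290,960 = 776,740.98.
After rounding ($5): Sato $941,075; Kowalski $2,429,080; Okafor $2,144,060; Vance $776,740. Sum = $6,290,955.
Difference $6,290,960 − $6,290,955 = +$5 applied to largest ownership shares (Kowalski): Kowalski becomes $2,429,085.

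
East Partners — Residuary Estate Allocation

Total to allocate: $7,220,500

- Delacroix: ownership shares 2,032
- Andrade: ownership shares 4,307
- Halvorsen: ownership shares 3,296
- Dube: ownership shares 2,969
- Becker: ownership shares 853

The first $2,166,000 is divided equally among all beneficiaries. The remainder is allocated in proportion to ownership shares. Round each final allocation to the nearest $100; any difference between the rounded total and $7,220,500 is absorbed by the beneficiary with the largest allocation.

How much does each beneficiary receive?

Delacroix: $1,196,400 | Andrade: $2,050,900 | Halvorsen: $1,671,200 | Dube: $1,548,400 | Becker: $753,600

First tranche $2,166,000 split equally: $433,200 each.
Remainder $5,054,500 by ownership shares (total 13,457): Delacroix 763,226.87 → $763,200; Andrade 1,617,725.46 → $1,617,700; Halvorsen 1,237,990.04 → $1,238,000; Dube 1,115,167.61 → $1,115,200; Becker 320,390.02 → $320,400.
Totals: Delacroix $433,200 + $763,200 = $1,196,400; Andrade $433,200 + $1,617,700 = $2,050,900; Halvorsen $433,200 + $1,238,000 = $1,671,200; Dube $433,200 + $1,115,200 = $1,548,400; Becker $433,200 + $320,400 = $753,600.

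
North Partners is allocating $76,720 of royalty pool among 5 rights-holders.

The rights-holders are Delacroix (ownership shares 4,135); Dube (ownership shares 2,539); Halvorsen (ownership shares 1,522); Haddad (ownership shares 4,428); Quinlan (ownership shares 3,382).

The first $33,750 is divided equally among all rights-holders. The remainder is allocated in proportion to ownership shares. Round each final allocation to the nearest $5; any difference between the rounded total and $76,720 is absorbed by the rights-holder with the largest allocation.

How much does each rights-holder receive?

First tranche $33,750 split equally: $6,750 each.
Remainder $42,970 by ownership shares (total 16,006): Delacroix 11,100.90 → $11,100; Dube 6,816.25 → $6,815; Halvorsen 4,085.99 → $4,085; Haddad 11,887.49 → $11,885; Quinlan 9,079.38 → $9,080.
Rounding difference +$5 on remainder applied to Haddad.
Totals: Delacroix $6,750 + $11,100 = $17,850; Dube $6,750 + $6,815 = $13,565; Halvorsen $6,750 + $4,085 = $10,835; Haddad $6,750 + $11,890 = $18,640; Quinlan $6,750 + $9,080 = $15,830.

Delacroix: $17,850 | Dube: $13,565 | Halvorsen: $10,835 | Haddad: $18,640 | Quinlan: $15,830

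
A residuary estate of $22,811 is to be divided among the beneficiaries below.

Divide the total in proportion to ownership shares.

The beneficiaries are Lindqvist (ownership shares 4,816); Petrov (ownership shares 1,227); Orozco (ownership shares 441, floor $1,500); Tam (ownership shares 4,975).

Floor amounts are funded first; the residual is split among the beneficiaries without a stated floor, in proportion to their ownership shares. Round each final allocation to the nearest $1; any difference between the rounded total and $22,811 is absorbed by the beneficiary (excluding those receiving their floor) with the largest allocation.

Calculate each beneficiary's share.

Lindqvist: $9,315; Petrov: $2,373; Orozco: $1,500; Tam: $9,623

Minimums first: Orozco $1,500. Balance $21,311.
Balance split over remaining ownership shares 11,018: Lindqvist 9,315.10 → $9,315; Petrov 2,373.26 → $2,373; Tam 9,622.64 → $9,623.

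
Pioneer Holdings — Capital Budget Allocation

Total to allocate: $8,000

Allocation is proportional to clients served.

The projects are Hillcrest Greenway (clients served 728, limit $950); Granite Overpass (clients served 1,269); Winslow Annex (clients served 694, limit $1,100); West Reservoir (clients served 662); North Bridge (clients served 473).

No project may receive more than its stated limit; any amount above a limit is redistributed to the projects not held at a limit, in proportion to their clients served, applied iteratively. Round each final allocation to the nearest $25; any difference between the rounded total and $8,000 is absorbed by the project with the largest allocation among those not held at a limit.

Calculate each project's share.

Clients served total: 3,826.
Pro-rata shares before constraints: Hillcrest Greenway 1,522.22; Granite Overpass 2,653.42; Winslow Annex 1,451.12; West Reservoir 1,384.21; North Bridge 989.02.
Capped: Hillcrest Greenway ($950), Winslow Annex ($1,100); balance $5,950 reallocated over remaining clients served 2,404.
Shares after redistribution: Granite Overpass 3,140.83 → $3,150; West Reservoir 1,638.48 → $1,650; North Bridge 1,170.69 → $1,175.
Rounding difference −$25 applied to Granite Overpass → $3,125.

Hillcrest Greenway: $950 · Granite Overpass: $3,125 · Winslow Annex: $1,100 · West Reservoir: $1,650 · North Bridge: $1,175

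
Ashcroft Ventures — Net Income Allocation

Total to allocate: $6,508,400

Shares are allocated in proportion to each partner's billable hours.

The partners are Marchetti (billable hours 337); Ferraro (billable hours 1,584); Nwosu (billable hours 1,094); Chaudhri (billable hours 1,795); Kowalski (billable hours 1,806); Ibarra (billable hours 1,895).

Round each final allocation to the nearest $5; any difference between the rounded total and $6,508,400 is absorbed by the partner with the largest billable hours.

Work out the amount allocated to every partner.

Sum of billable hours: 8,511.
Pro-rata amounts: Marchetti 337/8,511 × $6,508,400 = 257,705.42; Ferraro 1,584/8,511 × $6,508,400 = 1,211,291.93; Nwosu 1,094/8,511 × $6,508,400 = 836,586.72; Chaudhri 1,795/8,511 × $6,508,400 = 1,372,644.58; Kowalski 1,806/8,511 × $6,508,400 = 1,381,056.33; Ibarra 1,895/8,511 × $6,508,400 = 1,449,115.03.
At nearest $5: Marchetti $257,705; Ferraro $1,211,290; Nwosu $836,585; Chaudhri $1,372,645; Kowalski $1,381,055; Ibarra $1,449,115. Sum = $6,508,395.
Difference $6,508,400 − $6,508,395 = +$5 applied to largest billable hours (Ibarra): Ibarra becomes $1,449,120.

Marchetti: $257,705; Ferraro: $1,211,290; Nwosu: $836,585; Chaudhri: $1,372,645; Kowalski: $1,381,055; Ibarra: $1,449,120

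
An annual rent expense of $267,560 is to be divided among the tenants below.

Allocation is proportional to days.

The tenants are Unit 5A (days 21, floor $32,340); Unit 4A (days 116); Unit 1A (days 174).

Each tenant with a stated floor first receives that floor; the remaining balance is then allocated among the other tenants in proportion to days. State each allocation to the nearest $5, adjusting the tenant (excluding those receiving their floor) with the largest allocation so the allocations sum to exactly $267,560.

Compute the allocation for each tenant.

Unit 5A: $32,340 | Unit 4A: $94,090 | Unit 1A: $141,130

Guaranteed amounts: Unit 5A $32,340. Residual $235,220.
Residual split over remaining days 290: Unit 4A 94,088.00 → $94,090; Unit 1A 141,132.00 → $141,130.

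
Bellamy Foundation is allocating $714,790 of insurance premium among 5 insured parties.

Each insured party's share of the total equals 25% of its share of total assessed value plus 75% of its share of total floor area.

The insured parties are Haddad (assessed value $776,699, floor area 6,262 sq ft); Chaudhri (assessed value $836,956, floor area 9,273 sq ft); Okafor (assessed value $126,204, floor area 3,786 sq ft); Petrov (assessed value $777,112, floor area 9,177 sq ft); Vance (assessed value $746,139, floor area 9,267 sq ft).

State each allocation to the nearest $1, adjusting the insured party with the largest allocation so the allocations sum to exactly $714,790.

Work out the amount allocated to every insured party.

Totals — assessed value 3,263,110, floor area 37,765.
Blended shares (25% assessed value + 75% floor area): Haddad 0.1839; Chaudhri 0.2483; Okafor 0.0849; Petrov 0.2418; Vance 0.2412.
Pro-rata amounts: Haddad 131,426.45; Chaudhri 177,468.91; Okafor 60,655.41; Petrov 172,828.91; Vance 172,410.33.
At nearest $1: Haddad $131,426; Chaudhri $177,469; Okafor $60,655; Petrov $172,829; Vance $172,410. Sum = $714,789.
Difference $714,790 − $714,789 = +$1 applied to largest allocation (Chaudhri): Chaudhri becomes $177,470.

Haddad: $131,426; Chaudhri: $177,470; Okafor: $60,655; Petrov: $172,829; Vance: $172,410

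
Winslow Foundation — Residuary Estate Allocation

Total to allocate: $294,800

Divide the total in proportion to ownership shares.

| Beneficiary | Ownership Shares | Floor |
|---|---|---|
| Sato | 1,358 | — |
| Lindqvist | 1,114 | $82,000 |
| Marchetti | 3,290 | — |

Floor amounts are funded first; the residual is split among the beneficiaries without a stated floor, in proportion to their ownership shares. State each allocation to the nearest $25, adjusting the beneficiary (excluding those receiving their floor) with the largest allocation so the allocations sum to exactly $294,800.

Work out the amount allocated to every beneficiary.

Fund the minimums — Lindqvist $82,000. Remaining pool $212,800.
Remaining pool split over remaining ownership shares 4,648: Sato 62,173.49 → $62,175; Marchetti 150,626.51 → $150,625.

Sato: $62,175; Lindqvist: $82,000; Marchetti: $150,625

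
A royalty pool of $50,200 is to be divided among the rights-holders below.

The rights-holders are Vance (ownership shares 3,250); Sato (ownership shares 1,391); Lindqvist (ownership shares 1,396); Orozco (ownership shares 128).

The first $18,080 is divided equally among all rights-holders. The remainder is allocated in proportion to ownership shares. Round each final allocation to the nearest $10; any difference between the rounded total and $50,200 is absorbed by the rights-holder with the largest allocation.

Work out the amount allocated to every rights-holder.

Equal tier: $18,080 ÷ 4 = $4,520 apiece.
Remainder $32,120 by ownership shares (total 6,165): Vance 16,932.68 → $16,930; Sato 7,247.19 → $7,250; Lindqvist 7,273.24 → $7,270; Orozco 666.89 → $670.
Totals: Vance $4,520 + $16,930 = $21,450; Sato $4,520 + $7,250 = $11,770; Lindqvist $4,520 + $7,270 = $11,790; Orozco $4,520 + $670 = $5,190.

Vance: $21,450 · Sato: $11,770 · Lindqvist: $11,790 · Orozco: $5,190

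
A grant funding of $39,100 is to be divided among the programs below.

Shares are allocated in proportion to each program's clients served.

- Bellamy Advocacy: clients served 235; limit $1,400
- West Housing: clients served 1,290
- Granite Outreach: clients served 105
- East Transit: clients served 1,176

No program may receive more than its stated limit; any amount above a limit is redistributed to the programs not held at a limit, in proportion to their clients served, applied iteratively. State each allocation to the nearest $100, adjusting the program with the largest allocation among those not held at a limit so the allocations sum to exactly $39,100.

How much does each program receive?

Total clients served = 2,806.
Unconstrained shares: Bellamy Advocacy 3,274.59; West Housing 17,975.41; Granite Outreach 1,463.11; East Transit 16,386.89.
Cap binds for Bellamy Advocacy ($1,400); balance $37,700 reallocated over remaining clients served 2,571.
Shares after redistribution: West Housing 18,915.99 → $18,900; Granite Outreach 1,539.67 → $1,500; East Transit 17,244.34 → $17,200.
Rounding difference +$100 applied to West Housing → $19,000.

Bellamy Advocacy: $1,400; West Housing: $19,000; Granite Outreach: $1,500; East Transit: $17,200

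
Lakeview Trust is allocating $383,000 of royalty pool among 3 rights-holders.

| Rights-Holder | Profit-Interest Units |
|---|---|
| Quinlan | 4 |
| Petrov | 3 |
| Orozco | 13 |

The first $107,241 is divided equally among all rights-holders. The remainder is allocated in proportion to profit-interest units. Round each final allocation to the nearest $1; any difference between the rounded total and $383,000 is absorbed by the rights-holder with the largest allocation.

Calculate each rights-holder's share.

Quinlan: $90,899; Petrov: $77,111; Orozco: $214,990

Equal tier: $107,241 ÷ 3 = $35,747 apiece.
Remainder $275,759 by profit-interest units (total 20): Quinlan 55,151.80 → $55,152; Petrov 41,363.85 → $41,364; Orozco 179,243.35 → $179,243.
Totals: Quinlan $35,747 + $55,152 = $90,899; Petrov $35,747 + $41,364 = $77,111; Orozco $35,747 + $179,243 = $214,990.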